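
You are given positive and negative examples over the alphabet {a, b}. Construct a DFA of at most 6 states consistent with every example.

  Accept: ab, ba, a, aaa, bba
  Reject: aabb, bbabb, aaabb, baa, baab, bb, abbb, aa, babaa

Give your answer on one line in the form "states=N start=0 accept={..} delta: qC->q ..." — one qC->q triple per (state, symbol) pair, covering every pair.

State merging on the prefix tree: take the shortest (then alphabetical) example prefix whose next move is undefined and point that move at state 0, else 1, else 2, ...; a target is out if some Accept/Reject pair would then sit in one state with the same input left (inseparable). If every existing state is out, open a new one.
a: 0a undefined. 0a->0: no, a/aa meet in 0. Open state 1: 0a->1.
b: 0b undefined. 0b->0: ok.
aa: 1a undefined. 1a->0: ok.
ab: 1b undefined. 1b->0: no, ab/aabb meet in 0. 1b->1: no, ab/bbabb meet in 1. Open state 2: 1b->2.
abb: 2b undefined. 2b->0: ok.
baba: 2a undefined. 2a->0: no, ba/babaa meet in 1. 2a->1: ok.
All examples now run through 3 states with every (state, symbol) defined. Accept strings end in {1,2}, Reject strings end in {0}; accept={1,2}.

states=3 start=0 accept={1,2} delta: 0a->1 0b->0 1a->0 1b->2 2a->1 2b->0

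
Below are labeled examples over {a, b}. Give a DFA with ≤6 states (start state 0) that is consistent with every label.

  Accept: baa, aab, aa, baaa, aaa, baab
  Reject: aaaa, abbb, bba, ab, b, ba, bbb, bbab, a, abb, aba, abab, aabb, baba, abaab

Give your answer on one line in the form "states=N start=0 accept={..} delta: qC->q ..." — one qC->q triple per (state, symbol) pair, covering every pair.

Fold the examples into a partial DFA from state 0: repeatedly fix the first undefined (state, symbol) met by the shortest-then-alphabetical prefix, trying targets in increasing order and rejecting any under which an Accept and a Reject string meet in one state with the same remainder; add a state when all current targets are rejected. Accepting states are where Accept strings end.
a: 0a undefined. 0a->0: no, aab/ab meet in 0 with "b" left. Open state 1: 0a->1.
b: 0b undefined. 0b->0: ok.
aa: 1a undefined. 1a->0: no, baa/aaaa meet in 0. 1a->1: no, baa/aaaa meet in 1. Open state 2: 1a->2.
ab: 1b undefined. 1b->0: no, aab/abaab meet in 2 with "b" left. 1b->1: no, baa/aba meet in 2. 1b->2: no, baa/ab meet in 2. Open state 3: 1b->3.
aaa: 2a undefined. 2a->0: no, baaa/b meet in 0. 2a->1: no, baa/aaaa meet in 2. 2a->2: no, baa/aaaa meet in 2. 2a->3: no, baaa/ab meet in 3. Open state 4: 2a->4.
aab: 2b undefined. 2b->0: no, aab/b meet in 0. 2b->1: no, aab/bba meet in 1. 2b->2: no, baa/aabb meet in 2. 2b->3: no, aab/ab meet in 3. 2b->4: ok.
aba: 3a undefined. 3a->0: ok.
abb: 3b undefined. 3b->0: ok.
aaaa: 4a undefined. 4a->0: ok.
aabb: 4b undefined. 4b->0: ok.
All examples now run through 5 states with every (state, symbol) defined. Accept strings end in {2,4}, Reject strings end in {0,1,3}; accept={2,4}.

states=5 start=0 accept={2,4} delta: 0a->1 0b->0 1a->2 1b->3 2a->4 2b->4 3a->0 3b->0 4a->0 4b->0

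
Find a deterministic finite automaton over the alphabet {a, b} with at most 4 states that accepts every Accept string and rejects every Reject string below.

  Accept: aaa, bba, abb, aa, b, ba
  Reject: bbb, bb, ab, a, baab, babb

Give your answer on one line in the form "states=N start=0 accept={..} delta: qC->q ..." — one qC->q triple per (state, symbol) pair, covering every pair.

Grow the machine one transition at a time. Run the examples from 0; the earliest place one falls off (shortest prefix, ties alphabetical) gets sent to the lowest-numbered state that keeps every Accept/Reject pair distinguishable — a pair clashes when both reach the same state with identical unread suffix — and to a fresh state only if none does.
a: 0a undefined. 0a->0: no, aaa/a meet in 0. Open state 1: 0a->1.
b: 0b undefined. 0b->0: no, bba/a meet in 1. 0b->1: no, abb/bbb meet in 1 with "bb" left. Open state 2: 0b->2.
aa: 1a undefined. 1a->0: no, aaa/a meet in 1. 1a->1: no, aaa/a meet in 1. 1a->2: ok.
ab: 1b undefined. 1b->0: ok.
ba: 2a undefined. 2a->0: no, aaa/ab meet in 0. 2a->1: no, aaa/a meet in 1. 2a->2: ok.
bb: 2b undefined. 2b->0: no, aaa/bbb meet in 2. 2b->1: ok.
All examples now run through 3 states with every (state, symbol) defined. Accept strings end in {2}, Reject strings end in {0,1}; accept={2}.

states=3 start=0 accept={2} delta: 0a->1 0b->2 1a->2 1b->0 2a->2 2b->1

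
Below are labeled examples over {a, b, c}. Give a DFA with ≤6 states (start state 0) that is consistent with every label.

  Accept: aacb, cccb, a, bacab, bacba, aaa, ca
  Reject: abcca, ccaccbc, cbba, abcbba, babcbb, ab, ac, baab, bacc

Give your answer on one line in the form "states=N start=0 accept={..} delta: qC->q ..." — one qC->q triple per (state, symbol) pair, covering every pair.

states=5 start=0 accept={0,2} delta: 0a->0 0b->1 0c->1 1a->2 1b->2 1c->2 2a->0 2b->3 2c->4 3a->1 3b->3 3c->1 4a->1 4b->0 4c->1

Grow the machine one transition at a time. Run the examples from 0; the earliest place one falls off (shortest prefix, ties alphabetical) gets sent to the lowest-numbered state that keeps every Accept/Reject pair distinguishable — a pair clashes when both reach the same state with identical unread suffix — and to a fresh state only if none does.
a: 0a undefined. 0a->0: ok.
b: 0b undefined. 0b->0: no, a/ab meet in 0. Open state 1: 0b->1.
c: 0c undefined. 0c->0: no, aacb/ab meet in 1. 0c->1: ok.
ba: 1a undefined. 1a->0: no, bacab/ab meet in 1. 1a->1: no, aacb/baab meet in 1 with "b" left. Open state 2: 1a->2.
cb: 1b undefined. 1b->0: no, ca/cbba meet in 2. 1b->1: no, aacb/ab meet in 1. 1b->2: ok.
cc: 1c undefined. 1c->0: no, aacb/abcca meet in 2. 1c->1: no, aacb/abcca meet in 2. 1c->2: ok.
baa: 2a undefined. 2a->0: ok.
bab: 2b undefined. 2b->0: no, aacb/abcbba meet in 2. 2b->1: no, aacb/ccaccbc meet in 2. 2b->2: no, a/cbba meet in 0. Open state 3: 2b->3.
bac: 2c undefined. 2c->0: no, cccb/ab meet in 1. 2c->1: no, aacb/abcca meet in 2. 2c->2: no, aacb/bacc meet in 2. 2c->3: no, bacba/abcbba meet in 3 with "ba" left. Open state 4: 2c->4.
babc: 3c undefined. 3c->0: no, aacb/babcbb meet in 2. 3c->1: ok.
baca: 4a undefined. 4a->0: no, a/abcca meet in 0. 4a->1: ok.
bacb: 4b undefined. 4b->0: ok.
bacc: 4c undefined. 4c->0: no, cccb/bacc meet in 0. 4c->1: ok.
cbba: 3a undefined. 3a->0: no, cccb/cbba meet in 0. 3a->1: ok.
abcbb: 3b undefined. 3b->0: no, cccb/abcbba meet in 0. 3b->1: no, aacb/abcbba meet in 2. 3b->2: no, cccb/abcbba meet in 0. 3b->3: ok.
All examples now run through 5 states with every (state, symbol) defined. Accept strings end in {0,2}, Reject strings end in {1,3}; accept={0,2}.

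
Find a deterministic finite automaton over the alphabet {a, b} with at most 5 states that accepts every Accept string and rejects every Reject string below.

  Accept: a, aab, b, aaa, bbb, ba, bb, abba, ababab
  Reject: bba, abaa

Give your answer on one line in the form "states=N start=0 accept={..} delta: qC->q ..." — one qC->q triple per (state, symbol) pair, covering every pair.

states=4 start=0 accept={0,1,2} delta: 0a->1 0b->1 1a->0 1b->2 2a->3 2b->0 3a->3 3b->0

Fold the examples into a partial DFA from state 0: repeatedly fix the first undefined (state, symbol) met by the shortest-then-alphabetical prefix, trying targets in increasing order and rejecting any under which an Accept and a Reject string meet in one state with the same remainder; add a state when all current targets are rejected. Accepting states are where Accept strings end.
a: 0a undefined. 0a->0: no, abba/bba meet in 0 with "bba" left. Open state 1: 0a->1.
b: 0b undefined. 0b->0: no, a/bba meet in 1. 0b->1: ok.
aa: 1a undefined. 1a->0: ok.
ab: 1b undefined. 1b->0: no, a/bba meet in 1. 1b->1: no, a/abaa meet in 1. Open state 2: 1b->2.
aba: 2a undefined. 2a->0: no, a/abaa meet in 1. 2a->1: no, a/bba meet in 1. 2a->2: no, bb/bba meet in 2. Open state 3: 2a->3.
abb: 2b undefined. 2b->0: ok.
abaa: 3a undefined. 3a->0: no, bbb/abaa meet in 0. 3a->1: no, a/abaa meet in 1. 3a->2: no, bb/abaa meet in 2. 3a->3: ok.
abab: 3b undefined. 3b->0: ok.
All examples now run through 4 states with every (state, symbol) defined. Accept strings end in {0,1,2}, Reject strings end in {3}; accept={0,1,2}.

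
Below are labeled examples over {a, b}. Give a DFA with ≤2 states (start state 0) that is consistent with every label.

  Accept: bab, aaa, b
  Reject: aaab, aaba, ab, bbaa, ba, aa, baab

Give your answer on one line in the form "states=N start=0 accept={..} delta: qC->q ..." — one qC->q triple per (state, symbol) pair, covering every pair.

Fold the examples into a partial DFA from state 0: repeatedly fix the first undefined (state, symbol) met by the shortest-then-alphabetical prefix, trying targets in increasing order and rejecting any under which an Accept and a Reject string meet in one state with the same remainder; add a state when all current targets are rejected. Accepting states are where Accept strings end.
a: 0a undefined. 0a->0: no, aaa/aa meet in 0. Open state 1: 0a->1.
b: 0b undefined. 0b->0: no, bab/ab meet in 1 with "b" left. 0b->1: ok.
aa: 1a undefined. 1a->0: ok.
ab: 1b undefined. 1b->0: ok.
All examples now run through 2 states with every (state, symbol) defined. Accept strings end in {1}, Reject strings end in {0}; accept={1}.

states=2 start=0 accept={1} delta: 0a->1 0b->1 1a->0 1b->0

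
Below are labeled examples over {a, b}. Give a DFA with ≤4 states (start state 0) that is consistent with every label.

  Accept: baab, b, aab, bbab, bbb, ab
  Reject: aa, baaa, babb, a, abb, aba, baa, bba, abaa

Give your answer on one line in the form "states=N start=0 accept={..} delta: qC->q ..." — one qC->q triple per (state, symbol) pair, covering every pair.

State merging on the prefix tree: take the shortest (then alphabetical) example prefix whose next move is undefined and point that move at state 0, else 1, else 2, ...; a target is out if some Accept/Reject pair would then sit in one state with the same input left (inseparable). If every existing state is out, open a new one.
a: 0a undefined. 0a->0: ok.
b: 0b undefined. 0b->0: no, baab/aa meet in 0. Open state 1: 0b->1.
ba: 1a undefined. 1a->0: ok.
bb: 1b undefined. 1b->0: ok.
All examples now run through 2 states with every (state, symbol) defined. Accept strings end in {1}, Reject strings end in {0}; accept={1}.

states=2 start=0 accept={1} delta: 0a->0 0b->1 1a->0 1b->0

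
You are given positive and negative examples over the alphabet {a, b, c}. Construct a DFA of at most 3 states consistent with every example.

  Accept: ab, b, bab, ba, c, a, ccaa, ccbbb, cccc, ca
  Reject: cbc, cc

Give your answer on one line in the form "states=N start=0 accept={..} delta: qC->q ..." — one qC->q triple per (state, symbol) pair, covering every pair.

Fold the examples into a partial DFA from state 0: repeatedly fix the first undefined (state, symbol) met by the shortest-then-alphabetical prefix, trying targets in increasing order and rejecting any under which an Accept and a Reject string meet in one state with the same remainder; add a state when all current targets are rejected. Accepting states are where Accept strings end.
a: 0a undefined. 0a->0: ok.
b: 0b undefined. 0b->0: ok.
c: 0c undefined. 0c->0: no, ab/cbc meet in 0. Open state 1: 0c->1.
ca: 1a undefined. 1a->0: ok.
cb: 1b undefined. 1b->0: no, c/cbc meet in 1. 1b->1: ok.
cc: 1c undefined. 1c->0: no, ab/cbc meet in 0. 1c->1: no, c/cbc meet in 1. Open state 2: 1c->2.
cca: 2a undefined. 2a->0: ok.
ccb: 2b undefined. 2b->0: ok.
ccc: 2c undefined. 2c->0: ok.
All examples now run through 3 states with every (state, symbol) defined. Accept strings end in {0,1}, Reject strings end in {2}; accept={0,1}.

states=3 start=0 accept={0,1} delta: 0a->0 0b->0 0c->1 1a->0 1b->1 1c->2 2a->0 2b->0 2c->0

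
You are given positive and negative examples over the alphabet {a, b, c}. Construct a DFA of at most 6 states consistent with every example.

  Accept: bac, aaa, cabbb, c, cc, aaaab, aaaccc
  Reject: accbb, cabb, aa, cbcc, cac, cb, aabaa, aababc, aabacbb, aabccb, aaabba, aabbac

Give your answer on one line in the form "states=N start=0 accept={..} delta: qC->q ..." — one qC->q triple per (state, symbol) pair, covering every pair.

State merging on the prefix tree: take the shortest (then alphabetical) example prefix whose next move is undefined and point that move at state 0, else 1, else 2, ...; a target is out if some Accept/Reject pair would then sit in one state with the same input left (inseparable). If every existing state is out, open a new one.
a: 0a undefined. 0a->0: no, aaa/aa meet in 0. Open state 1: 0a->1.
b: 0b undefined. 0b->0: ok.
c: 0c undefined. 0c->0: no, bac/cac meet in 1 with "c" left. 0c->1: ok.
aa: 1a undefined. 1a->0: no, bac/aabbac meet in 1 with "c" left. 1a->1: no, bac/cac meet in 1 with "c" left. Open state 2: 1a->2.
ac: 1c undefined. 1c->0: ok.
cb: 1b undefined. 1b->0: no, bac/accbb meet in 0. 1b->1: no, c/accbb meet in 1. 1b->2: ok.
aaa: 2a undefined. 2a->0: no, c/aaabba meet in 1. 2a->1: no, aaaab/accbb meet in 2 with "b" left. 2a->2: no, aaa/aa meet in 2. Open state 3: 2a->3.
aab: 2b undefined. 2b->0: no, bac/accbb meet in 0. 2b->1: no, bac/aababc meet in 0. 2b->2: no, cabbb/accbb meet in 2. 2b->3: no, aaa/accbb meet in 3. Open state 4: 2b->4.
cac: 2c undefined. 2c->0: no, bac/cac meet in 0. 2c->1: no, bac/cbcc meet in 0. 2c->2: ok.
aaaa: 3a undefined. 3a->0: ok.
aaab: 3b undefined. 3b->0: no, c/aaabba meet in 1. 3b->1: no, aaa/aaabba meet in 3. 3b->2: ok.
aaac: 3c undefined. 3c->0: ok.
aaba: 4a undefined. 4a->0: no, bac/aaabba meet in 0. 4a->1: no, bac/aabacbb meet in 0. 4a->2: no, aaa/aabaa meet in 3. 4a->3: no, bac/aabaa meet in 0. 4a->4: ok.
aabb: 4b undefined. 4b->0: no, bac/cabb meet in 0. 4b->1: no, bac/aababc meet in 0. 4b->2: no, bac/aabbac meet in 0. 4b->3: no, bac/aababc meet in 0. 4b->4: no, cabbb/accbb meet in 4. Open state 5: 4b->5.
aabc: 4c undefined. 4c->0: no, bac/aabacbb meet in 0. 4c->1: no, bac/aabccb meet in 0. 4c->2: ok.
aabba: 5a undefined. 5a->0: no, c/aabbac meet in 1. 5a->1: no, bac/aabbac meet in 0. 5a->2: ok.
cabbb: 5b undefined. 5b->0: ok.
aababc: 5c undefined. 5c->0: no, bac/aababc meet in 0. 5c->1: no, c/aababc meet in 1. 5c->2: ok.
All examples now run through 6 states with every (state, symbol) defined. Accept strings end in {0,1,3}, Reject strings end in {2,4,5}; accept={0,1,3}.

states=6 start=0 accept={0,1,3} delta: 0a->1 0b->0 0c->1 1a->2 1b->2 1c->0 2a->3 2b->4 2c->2 3a->0 3b->2 3c->0 4a->4 4b->5 4c->2 5a->2 5b->0 5c->2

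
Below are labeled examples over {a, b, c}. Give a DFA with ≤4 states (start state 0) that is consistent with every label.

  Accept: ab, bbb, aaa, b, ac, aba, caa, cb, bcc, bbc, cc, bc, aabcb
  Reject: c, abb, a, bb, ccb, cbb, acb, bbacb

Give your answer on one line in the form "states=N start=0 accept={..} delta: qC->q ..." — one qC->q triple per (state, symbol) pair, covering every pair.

states=4 start=0 accept={0,2} delta: 0a->1 0b->2 0c->1 1a->2 1b->2 1c->2 2a->0 2b->3 2c->2 3a->1 3b->0 3c->0

Fold the examples into a partial DFA from state 0: repeatedly fix the first undefined (state, symbol) met by the shortest-then-alphabetical prefix, trying targets in increasing order and rejecting any under which an Accept and a Reject string meet in one state with the same remainder; add a state when all current targets are rejected. Accepting states are where Accept strings end.
a: 0a undefined. 0a->0: no, aaa/a meet in 0. Open state 1: 0a->1.
b: 0b undefined. 0b->0: no, bbb/bb meet in 0. 0b->1: no, ab/bb meet in 1 with "b" left. Open state 2: 0b->2.
c: 0c undefined. 0c->0: no, b/ccb meet in 2. 0c->1: ok.
aa: 1a undefined. 1a->0: no, aaa/c meet in 1. 1a->1: no, aaa/c meet in 1. 1a->2: ok.
ab: 1b undefined. 1b->0: no, b/abb meet in 2. 1b->1: no, ab/c meet in 1. 1b->2: ok.
ac: 1c undefined. 1c->0: no, ab/ccb meet in 2. 1c->1: no, ab/ccb meet in 2. 1c->2: ok.
bb: 2b undefined. 2b->0: no, bbc/c meet in 1. 2b->1: no, aabcb/c meet in 1. 2b->2: no, ab/abb meet in 2. Open state 3: 2b->3.
bc: 2c undefined. 2c->0: no, bcc/c meet in 1. 2c->1: no, bc/c meet in 1. 2c->2: ok.
aaa: 2a undefined. 2a->0: ok.
bba: 3a undefined. 3a->0: no, ab/bbacb meet in 2. 3a->1: ok.
bbb: 3b undefined. 3b->0: ok.
bbc: 3c undefined. 3c->0: ok.
All examples now run through 4 states with every (state, symbol) defined. Accept strings end in {0,2}, Reject strings end in {1,3}; accept={0,2}.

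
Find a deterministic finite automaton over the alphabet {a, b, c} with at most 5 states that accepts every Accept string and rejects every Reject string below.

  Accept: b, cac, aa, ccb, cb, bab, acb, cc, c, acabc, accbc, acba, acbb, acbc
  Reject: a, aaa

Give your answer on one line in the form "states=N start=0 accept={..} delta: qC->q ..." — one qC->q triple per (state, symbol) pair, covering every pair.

states=3 start=0 accept={0,2} delta: 0a->1 0b->0 0c->0 1a->0 1b->0 1c->2 2a->0 2b->2 2c->0

State merging on the prefix tree: take the shortest (then alphabetical) example prefix whose next move is undefined and point that move at state 0, else 1, else 2, ...; a target is out if some Accept/Reject pair would then sit in one state with the same input left (inseparable). If every existing state is out, open a new one.
a: 0a undefined. 0a->0: no, aa/a meet in 0. Open state 1: 0a->1.
b: 0b undefined. 0b->0: ok.
c: 0c undefined. 0c->0: ok.
aa: 1a undefined. 1a->0: ok.
ac: 1c undefined. 1c->0: no, acba/a meet in 1. 1c->1: no, cac/a meet in 1. Open state 2: 1c->2.
aca: 2a undefined. 2a->0: ok.
acb: 2b undefined. 2b->0: no, acba/a meet in 1. 2b->1: no, acb/a meet in 1. 2b->2: ok.
acc: 2c undefined. 2c->0: ok.
bab: 1b undefined. 1b->0: ok.
All examples now run through 3 states with every (state, symbol) defined. Accept strings end in {0,2}, Reject strings end in {1}; accept={0,2}.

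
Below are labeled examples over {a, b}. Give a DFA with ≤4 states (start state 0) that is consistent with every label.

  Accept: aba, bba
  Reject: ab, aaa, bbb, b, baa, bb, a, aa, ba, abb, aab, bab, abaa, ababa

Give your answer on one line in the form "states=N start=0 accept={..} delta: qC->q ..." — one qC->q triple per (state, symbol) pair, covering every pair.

Fold the examples into a partial DFA from state 0: repeatedly fix the first undefined (state, symbol) met by the shortest-then-alphabetical prefix, trying targets in increasing order and rejecting any under which an Accept and a Reject string meet in one state with the same remainder; add a state when all current targets are rejected. Accepting states are where Accept strings end.
a: 0a undefined. 0a->0: no, aba/ba meet in 0 with "ba" left. Open state 1: 0a->1.
b: 0b undefined. 0b->0: no, bba/a meet in 1. 0b->1: ok.
aa: 1a undefined. 1a->0: ok.
ab: 1b undefined. 1b->0: no, aba/aaa meet in 1. 1b->1: no, aba/aa meet in 0. Open state 2: 1b->2.
aba: 2a undefined. 2a->0: no, aba/aa meet in 0. 2a->1: no, aba/aaa meet in 1. 2a->2: no, aba/ab meet in 2. Open state 3: 2a->3.
abb: 2b undefined. 2b->0: ok.
abaa: 3a undefined. 3a->0: ok.
abab: 3b undefined. 3b->0: ok.
All examples now run through 4 states with every (state, symbol) defined. Accept strings end in {3}, Reject strings end in {0,1,2}; accept={3}.

states=4 start=0 accept={3} delta: 0a->1 0b->1 1a->0 1b->2 2a->3 2b->0 3a->0 3b->0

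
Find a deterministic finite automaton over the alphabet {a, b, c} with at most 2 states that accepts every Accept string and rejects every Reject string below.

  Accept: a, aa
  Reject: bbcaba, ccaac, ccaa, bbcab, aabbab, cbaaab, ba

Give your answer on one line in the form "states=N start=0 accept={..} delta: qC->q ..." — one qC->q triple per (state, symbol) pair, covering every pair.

State merging on the prefix tree: take the shortest (then alphabetical) example prefix whose next move is undefined and point that move at state 0, else 1, else 2, ...; a target is out if some Accept/Reject pair would then sit in one state with the same input left (inseparable). If every existing state is out, open a new one.
a: 0a undefined. 0a->0: ok.
b: 0b undefined. 0b->0: no, a/aabbab meet in 0. Open state 1: 0b->1.
c: 0c undefined. 0c->0: no, a/ccaac meet in 0. 0c->1: ok.
ba: 1a undefined. 1a->0: no, a/ba meet in 0. 1a->1: ok.
bb: 1b undefined. 1b->0: no, a/bbcaba meet in 0. 1b->1: ok.
cc: 1c undefined. 1c->0: no, a/ccaa meet in 0. 1c->1: ok.
All examples now run through 2 states with every (state, symbol) defined. Accept strings end in {0}, Reject strings end in {1}; accept={0}.

states=2 start=0 accept={0} delta: 0a->0 0b->1 0c->1 1a->1 1b->1 1c->1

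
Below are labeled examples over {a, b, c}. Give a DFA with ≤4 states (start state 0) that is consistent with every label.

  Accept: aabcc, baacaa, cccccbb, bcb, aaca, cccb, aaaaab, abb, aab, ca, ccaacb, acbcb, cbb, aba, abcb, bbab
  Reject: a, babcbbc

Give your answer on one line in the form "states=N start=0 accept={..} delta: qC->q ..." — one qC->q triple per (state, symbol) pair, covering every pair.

State merging on the prefix tree: take the shortest (then alphabetical) example prefix whose next move is undefined and point that move at state 0, else 1, else 2, ...; a target is out if some Accept/Reject pair would then sit in one state with the same input left (inseparable). If every existing state is out, open a new one.
a: 0a undefined. 0a->0: ok.
b: 0b undefined. 0b->0: no, aaaaab/a meet in 0. Open state 1: 0b->1.
c: 0c undefined. 0c->0: no, aaca/a meet in 0. 0c->1: ok.
ba: 1a undefined. 1a->0: no, baacaa/a meet in 0. 1a->1: ok.
bb: 1b undefined. 1b->0: no, abb/a meet in 0. 1b->1: ok.
bc: 1c undefined. 1c->0: no, baacaa/a meet in 0. 1c->1: no, aabcc/babcbbc meet in 1. Open state 2: 1c->2.
bcb: 2b undefined. 2b->0: no, bcb/a meet in 0. 2b->1: ok.
cca: 2a undefined. 2a->0: no, baacaa/a meet in 0. 2a->1: ok.
ccc: 2c undefined. 2c->0: no, aabcc/a meet in 0. 2c->1: ok.
All examples now run through 3 states with every (state, symbol) defined. Accept strings end in {1}, Reject strings end in {0,2}; accept={1}.

states=3 start=0 accept={1} delta: 0a->0 0b->1 0c->1 1a->1 1b->1 1c->2 2a->1 2b->1 2c->1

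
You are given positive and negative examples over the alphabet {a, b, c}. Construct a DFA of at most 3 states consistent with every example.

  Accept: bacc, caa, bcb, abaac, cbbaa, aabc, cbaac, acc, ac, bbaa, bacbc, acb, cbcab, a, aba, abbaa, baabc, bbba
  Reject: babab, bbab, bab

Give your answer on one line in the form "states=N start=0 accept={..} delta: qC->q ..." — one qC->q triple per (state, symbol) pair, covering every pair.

Grow the machine one transition at a time. Run the examples from 0; the earliest place one falls off (shortest prefix, ties alphabetical) gets sent to the lowest-numbered state that keeps every Accept/Reject pair distinguishable — a pair clashes when both reach the same state with identical unread suffix — and to a fresh state only if none does.
a: 0a undefined. 0a->0: ok.
b: 0b undefined. 0b->0: no, bbaa/babab meet in 0. Open state 1: 0b->1.
c: 0c undefined. 0c->0: ok.
ba: 1a undefined. 1a->0: no, acb/babab meet in 1. 1a->1: ok.
bb: 1b undefined. 1b->0: no, caa/bab meet in 0. 1b->1: no, cbbaa/babab meet in 1. Open state 2: 1b->2.
bc: 1c undefined. 1c->0: ok.
bba: 2a undefined. 2a->0: no, bcb/babab meet in 1. 2a->1: ok.
bbb: 2b undefined. 2b->0: ok.
baabc: 2c undefined. 2c->0: ok.
All examples now run through 3 states with every (state, symbol) defined. Accept strings end in {0,1}, Reject strings end in {2}; accept={0,1}.

states=3 start=0 accept={0,1} delta: 0a->0 0b->1 0c->0 1a->1 1b->2 1c->0 2a->1 2b->0 2c->0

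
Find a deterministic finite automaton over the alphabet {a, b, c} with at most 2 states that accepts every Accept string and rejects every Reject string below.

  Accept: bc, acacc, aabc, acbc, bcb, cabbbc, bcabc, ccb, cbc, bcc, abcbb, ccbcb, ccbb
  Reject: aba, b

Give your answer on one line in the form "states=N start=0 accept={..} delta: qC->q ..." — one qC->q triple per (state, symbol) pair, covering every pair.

State merging on the prefix tree: take the shortest (then alphabetical) example prefix whose next move is undefined and point that move at state 0, else 1, else 2, ...; a target is out if some Accept/Reject pair would then sit in one state with the same input left (inseparable). If every existing state is out, open a new one.
a: 0a undefined. 0a->0: ok.
b: 0b undefined. 0b->0: ok.
c: 0c undefined. 0c->0: no, bc/aba meet in 0. Open state 1: 0c->1.
ca: 1a undefined. 1a->0: ok.
cb: 1b undefined. 1b->0: no, bcb/aba meet in 0. 1b->1: ok.
cc: 1c undefined. 1c->0: no, acacc/aba meet in 0. 1c->1: ok.
All examples now run through 2 states with every (state, symbol) defined. Accept strings end in {1}, Reject strings end in {0}; accept={1}.

states=2 start=0 accept={1} delta: 0a->0 0b->0 0c->1 1a->0 1b->1 1c->1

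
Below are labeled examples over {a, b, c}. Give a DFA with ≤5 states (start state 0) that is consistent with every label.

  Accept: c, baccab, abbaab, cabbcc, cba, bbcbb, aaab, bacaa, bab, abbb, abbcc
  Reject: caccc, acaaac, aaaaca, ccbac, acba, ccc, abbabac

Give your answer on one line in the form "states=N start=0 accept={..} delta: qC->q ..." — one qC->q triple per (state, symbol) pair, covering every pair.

states=5 start=0 accept={1,2,3} delta: 0a->1 0b->0 0c->1 1a->0 1b->2 1c->2 2a->2 2b->3 2c->0 3a->4 3b->1 3c->0 4a->1 4b->2 4c->0

Fold the examples into a partial DFA from state 0: repeatedly fix the first undefined (state, symbol) met by the shortest-then-alphabetical prefix, trying targets in increasing order and rejecting any under which an Accept and a Reject string meet in one state with the same remainder; add a state when all current targets are rejected. Accepting states are where Accept strings end.
a: 0a undefined. 0a->0: no, cba/acba meet in 0 with "cba" left. Open state 1: 0a->1.
b: 0b undefined. 0b->0: ok.
c: 0c undefined. 0c->0: no, c/ccc meet in 0. 0c->1: ok.
aa: 1a undefined. 1a->0: ok.
ab: 1b undefined. 1b->0: no, abbaab/aaaaca meet in 0. 1b->1: no, cabbcc/abbabac meet in 1 with "c" left. Open state 2: 1b->2.
ac: 1c undefined. 1c->0: no, c/caccc meet in 1. 1c->1: no, c/caccc meet in 1. 1c->2: ok.
abb: 2b undefined. 2b->0: no, c/acba meet in 1. 2b->1: no, c/ccbac meet in 1. 2b->2: no, cba/acba meet in 2 with "a" left. Open state 3: 2b->3.
aca: 2a undefined. 2a->0: no, c/acaaac meet in 1. 2a->1: no, cabbcc/acaaac meet in 2. 2a->2: ok.
ccc: 2c undefined. 2c->0: ok.
abba: 3a undefined. 3a->0: no, c/ccbac meet in 1. 3a->1: no, c/acba meet in 1. 3a->2: no, baccab/acba meet in 2. 3a->3: no, bbcbb/acba meet in 3. Open state 4: 3a->4.
abbb: 3b undefined. 3b->0: no, abbb/caccc meet in 0. 3b->1: ok.
abbc: 3c undefined. 3c->0: ok.
abbaa: 4a undefined. 4a->0: no, abbaab/caccc meet in 0. 4a->1: ok.
abbab: 4b undefined. 4b->0: no, baccab/abbabac meet in 2. 4b->1: no, c/abbabac meet in 1. 4b->2: ok.
ccbac: 4c undefined. 4c->0: ok.
All examples now run through 5 states with every (state, symbol) defined. Accept strings end in {1,2,3}, Reject strings end in {0,4}; accept={1,2,3}.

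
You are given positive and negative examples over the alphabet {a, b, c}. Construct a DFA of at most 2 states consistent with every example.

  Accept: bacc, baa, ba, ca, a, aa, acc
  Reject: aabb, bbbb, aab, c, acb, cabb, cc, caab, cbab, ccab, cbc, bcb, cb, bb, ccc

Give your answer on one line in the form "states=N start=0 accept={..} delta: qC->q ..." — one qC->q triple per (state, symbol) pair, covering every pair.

Grow the machine one transition at a time. Run the examples from 0; the earliest place one falls off (shortest prefix, ties alphabetical) gets sent to the lowest-numbered state that keeps every Accept/Reject pair distinguishable — a pair clashes when both reach the same state with identical unread suffix — and to a fresh state only if none does.
a: 0a undefined. 0a->0: no, acc/cc meet in 0 with "cc" left. Open state 1: 0a->1.
b: 0b undefined. 0b->0: ok.
c: 0c undefined. 0c->0: ok.
aa: 1a undefined. 1a->0: no, baa/aabb meet in 0. 1a->1: ok.
ac: 1c undefined. 1c->0: no, bacc/bbbb meet in 0. 1c->1: ok.
aab: 1b undefined. 1b->0: ok.
All examples now run through 2 states with every (state, symbol) defined. Accept strings end in {1}, Reject strings end in {0}; accept={1}.

states=2 start=0 accept={1} delta: 0a->1 0b->0 0c->0 1a->1 1b->0 1c->1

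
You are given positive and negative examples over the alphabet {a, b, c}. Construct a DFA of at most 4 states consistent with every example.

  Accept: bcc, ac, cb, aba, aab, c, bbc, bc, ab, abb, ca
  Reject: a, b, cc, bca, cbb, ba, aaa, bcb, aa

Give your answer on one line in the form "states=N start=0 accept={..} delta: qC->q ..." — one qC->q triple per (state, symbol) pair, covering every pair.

State merging on the prefix tree: take the shortest (then alphabetical) example prefix whose next move is undefined and point that move at state 0, else 1, else 2, ...; a target is out if some Accept/Reject pair would then sit in one state with the same input left (inseparable). If every existing state is out, open a new one.
a: 0a undefined. 0a->0: no, aba/ba meet in 0 with "ba" left. Open state 1: 0a->1.
b: 0b undefined. 0b->0: no, bcc/cc meet in 0 with "cc" left. 0b->1: ok.
c: 0c undefined. 0c->0: no, cb/a meet in 1. 0c->1: no, ac/cc meet in 1 with "c" left. Open state 2: 0c->2.
aa: 1a undefined. 1a->0: no, aab/a meet in 1. 1a->1: ok.
ab: 1b undefined. 1b->0: no, aba/a meet in 1. 1b->1: no, aba/a meet in 1. 1b->2: no, bbc/cc meet in 2 with "c" left. Open state 3: 1b->3.
ac: 1c undefined. 1c->0: ok.
ca: 2a undefined. 2a->0: ok.
cb: 2b undefined. 2b->0: ok.
cc: 2c undefined. 2c->0: no, ac/cc meet in 0. 2c->1: ok.
aba: 3a undefined. 3a->0: ok.
abb: 3b undefined. 3b->0: ok.
bbc: 3c undefined. 3c->0: ok.
All examples now run through 4 states with every (state, symbol) defined. Accept strings end in {0,2,3}, Reject strings end in {1}; accept={0,2,3}.

states=4 start=0 accept={0,2,3} delta: 0a->1 0b->1 0c->2 1a->1 1b->3 1c->0 2a->0 2b->0 2c->1 3a->0 3b->0 3c->0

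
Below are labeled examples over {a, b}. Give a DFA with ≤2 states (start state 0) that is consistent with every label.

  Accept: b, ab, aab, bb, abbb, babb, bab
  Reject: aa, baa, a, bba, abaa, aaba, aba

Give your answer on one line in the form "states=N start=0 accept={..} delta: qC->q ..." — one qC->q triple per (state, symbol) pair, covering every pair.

Grow the machine one transition at a time. Run the examples from 0; the earliest place one falls off (shortest prefix, ties alphabetical) gets sent to the lowest-numbered state that keeps every Accept/Reject pair distinguishable — a pair clashes when both reach the same state with identical unread suffix — and to a fresh state only if none does.
a: 0a undefined. 0a->0: ok.
b: 0b undefined. 0b->0: no, b/aa meet in 0. Open state 1: 0b->1.
ba: 1a undefined. 1a->0: ok.
bb: 1b undefined. 1b->0: no, bb/aa meet in 0. 1b->1: ok.
All examples now run through 2 states with every (state, symbol) defined. Accept strings end in {1}, Reject strings end in {0}; accept={1}.

states=2 start=0 accept={1} delta: 0a->0 0b->1 1a->0 1b->1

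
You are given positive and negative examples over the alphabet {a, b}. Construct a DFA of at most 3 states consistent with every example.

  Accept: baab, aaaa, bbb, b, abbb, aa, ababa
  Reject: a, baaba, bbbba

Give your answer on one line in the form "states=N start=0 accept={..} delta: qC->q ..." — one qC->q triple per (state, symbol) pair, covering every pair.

Fold the examples into a partial DFA from state 0: repeatedly fix the first undefined (state, symbol) met by the shortest-then-alphabetical prefix, trying targets in increasing order and rejecting any under which an Accept and a Reject string meet in one state with the same remainder; add a state when all current targets are rejected. Accepting states are where Accept strings end.
a: 0a undefined. 0a->0: no, aaaa/a meet in 0. Open state 1: 0a->1.
b: 0b undefined. 0b->0: ok.
aa: 1a undefined. 1a->0: ok.
ab: 1b undefined. 1b->0: no, ababa/a meet in 1. 1b->1: no, abbb/a meet in 1. Open state 2: 1b->2.
aba: 2a undefined. 2a->0: no, ababa/a meet in 1. 2a->1: no, ababa/a meet in 1. 2a->2: ok.
abb: 2b undefined. 2b->0: no, ababa/a meet in 1. 2b->1: ok.
All examples now run through 3 states with every (state, symbol) defined. Accept strings end in {0,2}, Reject strings end in {1}; accept={0,2}.

states=3 start=0 accept={0,2} delta: 0a->1 0b->0 1a->0 1b->2 2a->2 2b->1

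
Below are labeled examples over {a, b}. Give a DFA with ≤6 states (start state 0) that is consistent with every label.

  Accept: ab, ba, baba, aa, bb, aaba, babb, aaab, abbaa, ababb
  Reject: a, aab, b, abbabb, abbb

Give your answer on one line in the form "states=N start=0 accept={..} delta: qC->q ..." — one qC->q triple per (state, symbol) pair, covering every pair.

Grow the machine one transition at a time. Run the examples from 0; the earliest place one falls off (shortest prefix, ties alphabetical) gets sent to the lowest-numbered state that keeps every Accept/Reject pair distinguishable — a pair clashes when both reach the same state with identical unread suffix — and to a fresh state only if none does.
a: 0a undefined. 0a->0: no, ab/aab meet in 0 with "b" left. Open state 1: 0a->1.
b: 0b undefined. 0b->0: no, ba/a meet in 1. 0b->1: ok.
aa: 1a undefined. 1a->0: ok.
ab: 1b undefined. 1b->0: no, ab/abbabb meet in 0. 1b->1: no, ab/a meet in 1. Open state 2: 1b->2.
aba: 2a undefined. 2a->0: ok.
abb: 2b undefined. 2b->0: no, ba/abbabb meet in 0. 2b->1: no, ab/abbabb meet in 2. 2b->2: no, ab/abbabb meet in 2. Open state 3: 2b->3.
abba: 3a undefined. 3a->0: no, ab/abbabb meet in 2. 3a->1: ok.
abbb: 3b undefined. 3b->0: no, ba/abbb meet in 0. 3b->1: ok.
All examples now run through 4 states with every (state, symbol) defined. Accept strings end in {0,2}, Reject strings end in {1,3}; accept={0,2}.

states=4 start=0 accept={0,2} delta: 0a->1 0b->1 1a->0 1b->2 2a->0 2b->3 3a->1 3b->1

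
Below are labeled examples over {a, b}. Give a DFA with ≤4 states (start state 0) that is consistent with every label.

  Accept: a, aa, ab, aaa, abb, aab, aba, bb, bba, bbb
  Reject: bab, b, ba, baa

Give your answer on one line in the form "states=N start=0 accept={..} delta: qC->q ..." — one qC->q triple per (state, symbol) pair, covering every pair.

states=4 start=0 accept={1} delta: 0a->1 0b->2 1a->1 1b->1 2a->3 2b->1 3a->0 3b->0

Grow the machine one transition at a time. Run the examples from 0; the earliest place one falls off (shortest prefix, ties alphabetical) gets sent to the lowest-numbered state that keeps every Accept/Reject pair distinguishable — a pair clashes when both reach the same state with identical unread suffix — and to a fresh state only if none does.
a: 0a undefined. 0a->0: no, ab/b meet in 0 with "b" left. Open state 1: 0a->1.
b: 0b undefined. 0b->0: no, a/ba meet in 1. 0b->1: no, a/b meet in 1. Open state 2: 0b->2.
aa: 1a undefined. 1a->0: no, aab/b meet in 2. 1a->1: ok.
ab: 1b undefined. 1b->0: no, abb/b meet in 2. 1b->1: ok.
ba: 2a undefined. 2a->0: no, a/baa meet in 1. 2a->1: no, a/bab meet in 1. 2a->2: no, bb/bab meet in 2 with "b" left. Open state 3: 2a->3.
bb: 2b undefined. 2b->0: no, bbb/b meet in 2. 2b->1: ok.
baa: 3a undefined. 3a->0: ok.
bab: 3b undefined. 3b->0: ok.
All examples now run through 4 states with every (state, symbol) defined. Accept strings end in {1}, Reject strings end in {0,2,3}; accept={1}.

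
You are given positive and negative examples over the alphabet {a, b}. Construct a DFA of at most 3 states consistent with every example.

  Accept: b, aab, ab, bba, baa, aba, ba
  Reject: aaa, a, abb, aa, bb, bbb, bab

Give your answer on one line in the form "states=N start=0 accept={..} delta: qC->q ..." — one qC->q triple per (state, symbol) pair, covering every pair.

State merging on the prefix tree: take the shortest (then alphabetical) example prefix whose next move is undefined and point that move at state 0, else 1, else 2, ...; a target is out if some Accept/Reject pair would then sit in one state with the same input left (inseparable). If every existing state is out, open a new one.
a: 0a undefined. 0a->0: ok.
b: 0b undefined. 0b->0: no, b/aaa meet in 0. Open state 1: 0b->1.
ba: 1a undefined. 1a->0: no, b/bab meet in 1. 1a->1: ok.
bb: 1b undefined. 1b->0: no, b/bbb meet in 1. 1b->1: no, b/abb meet in 1. Open state 2: 1b->2.
bba: 2a undefined. 2a->0: no, bba/aaa meet in 0. 2a->1: ok.
bbb: 2b undefined. 2b->0: ok.
All examples now run through 3 states with every (state, symbol) defined. Accept strings end in {1}, Reject strings end in {0,2}; accept={1}.

states=3 start=0 accept={1} delta: 0a->0 0b->1 1a->1 1b->2 2a->1 2b->0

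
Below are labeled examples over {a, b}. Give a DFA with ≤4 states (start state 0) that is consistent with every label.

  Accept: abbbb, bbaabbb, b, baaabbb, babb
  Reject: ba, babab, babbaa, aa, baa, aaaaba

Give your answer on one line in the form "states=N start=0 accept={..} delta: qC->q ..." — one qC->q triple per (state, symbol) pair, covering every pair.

Fold the examples into a partial DFA from state 0: repeatedly fix the first undefined (state, symbol) met by the shortest-then-alphabetical prefix, trying targets in increasing order and rejecting any under which an Accept and a Reject string meet in one state with the same remainder; add a state when all current targets are rejected. Accepting states are where Accept strings end.
a: 0a undefined. 0a->0: ok.
b: 0b undefined. 0b->0: no, abbbb/ba meet in 0. Open state 1: 0b->1.
ba: 1a undefined. 1a->0: no, b/babab meet in 1. 1a->1: no, b/ba meet in 1. Open state 2: 1a->2.
bb: 1b undefined. 1b->0: no, abbbb/aa meet in 0. 1b->1: ok.
baa: 2a undefined. 2a->0: ok.
bab: 2b undefined. 2b->0: no, abbbb/babab meet in 1. 2b->1: no, abbbb/babab meet in 1. 2b->2: no, abbbb/babab meet in 1. Open state 3: 2b->3.
baba: 3a undefined. 3a->0: no, abbbb/babab meet in 1. 3a->1: no, abbbb/babab meet in 1. 3a->2: ok.
babb: 3b undefined. 3b->0: no, babb/babbaa meet in 0. 3b->1: ok.
All examples now run through 4 states with every (state, symbol) defined. Accept strings end in {1}, Reject strings end in {0,2,3}; accept={1}.

states=4 start=0 accept={1} delta: 0a->0 0b->1 1a->2 1b->1 2a->0 2b->3 3a->2 3b->1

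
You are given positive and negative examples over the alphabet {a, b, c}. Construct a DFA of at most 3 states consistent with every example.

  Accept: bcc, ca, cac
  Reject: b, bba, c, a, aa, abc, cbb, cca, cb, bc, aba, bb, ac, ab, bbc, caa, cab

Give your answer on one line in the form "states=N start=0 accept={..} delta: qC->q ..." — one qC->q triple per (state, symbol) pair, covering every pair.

Grow the machine one transition at a time. Run the examples from 0; the earliest place one falls off (shortest prefix, ties alphabetical) gets sent to the lowest-numbered state that keeps every Accept/Reject pair distinguishable — a pair clashes when both reach the same state with identical unread suffix — and to a fresh state only if none does.
a: 0a undefined. 0a->0: ok.
b: 0b undefined. 0b->0: ok.
c: 0c undefined. 0c->0: no, bcc/b meet in 0. Open state 1: 0c->1.
ca: 1a undefined. 1a->0: no, ca/b meet in 0. 1a->1: no, ca/c meet in 1. Open state 2: 1a->2.
cb: 1b undefined. 1b->0: ok.
cc: 1c undefined. 1c->0: no, bcc/b meet in 0. 1c->1: no, bcc/c meet in 1. 1c->2: ok.
caa: 2a undefined. 2a->0: ok.
cab: 2b undefined. 2b->0: ok.
cac: 2c undefined. 2c->0: no, cac/b meet in 0. 2c->1: no, cac/c meet in 1. 2c->2: ok.
All examples now run through 3 states with every (state, symbol) defined. Accept strings end in {2}, Reject strings end in {0,1}; accept={2}.

states=3 start=0 accept={2} delta: 0a->0 0b->0 0c->1 1a->2 1b->0 1c->2 2a->0 2b->0 2c->2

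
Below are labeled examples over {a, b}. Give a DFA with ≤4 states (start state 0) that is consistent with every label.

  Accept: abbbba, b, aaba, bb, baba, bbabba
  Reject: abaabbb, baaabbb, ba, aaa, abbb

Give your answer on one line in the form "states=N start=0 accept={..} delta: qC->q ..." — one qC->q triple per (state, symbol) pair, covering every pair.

states=3 start=0 accept={0} delta: 0a->1 0b->0 1a->1 1b->2 2a->0 2b->2

State merging on the prefix tree: take the shortest (then alphabetical) example prefix whose next move is undefined and point that move at state 0, else 1, else 2, ...; a target is out if some Accept/Reject pair would then sit in one state with the same input left (inseparable). If every existing state is out, open a new one.
a: 0a undefined. 0a->0: no, aaba/ba meet in 0 with "ba" left. Open state 1: 0a->1.
b: 0b undefined. 0b->0: ok.
aa: 1a undefined. 1a->0: no, aaba/ba meet in 1. 1a->1: ok.
ab: 1b undefined. 1b->0: no, abbbba/ba meet in 1. 1b->1: no, abbbba/abaabbb meet in 1. Open state 2: 1b->2.
aba: 2a undefined. 2a->0: ok.
abb: 2b undefined. 2b->0: no, abbbba/ba meet in 1. 2b->1: no, abbbba/ba meet in 1. 2b->2: ok.
All examples now run through 3 states with every (state, symbol) defined. Accept strings end in {0}, Reject strings end in {1,2}; accept={0}.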